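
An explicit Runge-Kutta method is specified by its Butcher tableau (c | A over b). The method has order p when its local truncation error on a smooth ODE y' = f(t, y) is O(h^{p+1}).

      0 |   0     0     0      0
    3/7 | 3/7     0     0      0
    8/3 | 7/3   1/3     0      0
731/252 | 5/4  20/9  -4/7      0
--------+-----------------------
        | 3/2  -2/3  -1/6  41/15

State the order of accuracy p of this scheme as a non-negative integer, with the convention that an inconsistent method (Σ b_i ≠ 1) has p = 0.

0

b = (3/2, -2/3, -1/6, 41/15)
c = (0, 3/7, 8/3, 731/252)
Ac = (0, 0, 1/7, -4/7)
Σ b_i: 3/2·1 + (-2/3)·1 + (-1/6)·1 + 41/15·1 = 17/5 ≠ 1 ⇒ order 0.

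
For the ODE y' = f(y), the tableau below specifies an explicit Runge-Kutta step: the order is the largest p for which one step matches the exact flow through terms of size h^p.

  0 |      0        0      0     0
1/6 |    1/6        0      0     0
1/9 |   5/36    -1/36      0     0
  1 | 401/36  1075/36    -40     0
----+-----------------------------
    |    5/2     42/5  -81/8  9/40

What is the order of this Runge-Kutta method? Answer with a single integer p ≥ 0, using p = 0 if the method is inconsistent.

b = (5/2, 42/5, -81/8, 9/40)
c = (0, 1/6, 1/9, 1)
Ac = (0, 0, -1/216, 115/216)
Σ b_i: 5/2·1 + 42/5·1 + (-81/8)·1 + 9/40·1 = 1 ✓
b·c: 42/5·1/6 + (-81/8)·1/9 + 9/40·1 = 1/2 ✓
b·c²: 42/5·1/36 + (-81/8)·1/81 + 9/40·1 = 1/3 ✓
b·Ac: (-81/8)·(-1/216) + 9/40·115/216 = 1/6 ✓
b·c³: 42/5·1/216 + (-81/8)·1/729 + 9/40·1 = 1/4 ✓
b·(c∘Ac): (-81/8)·(-1/1944) + 9/40·115/216 = 1/8 ✓
b·Ac²: (-81/8)·(-1/1296) + 9/40·145/432 = 1/12 ✓
b·A²c: 9/40·5/27 = 1/24 ✓; 4 stages ⇒ order 4.

4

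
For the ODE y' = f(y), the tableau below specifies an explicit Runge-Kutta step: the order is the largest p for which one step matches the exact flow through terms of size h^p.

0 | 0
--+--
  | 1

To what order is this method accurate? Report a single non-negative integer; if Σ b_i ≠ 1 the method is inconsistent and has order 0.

1

b = (1)
c = (0)
Σ b_i: 1·1 = 1 ✓; 1 stage ⇒ order 1.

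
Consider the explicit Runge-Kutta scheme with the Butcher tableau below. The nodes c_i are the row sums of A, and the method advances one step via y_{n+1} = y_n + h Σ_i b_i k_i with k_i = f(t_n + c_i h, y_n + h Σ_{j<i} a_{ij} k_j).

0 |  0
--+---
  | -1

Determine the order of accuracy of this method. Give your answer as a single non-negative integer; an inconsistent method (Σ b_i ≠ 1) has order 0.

b = (-1)
c = (0)
Σ b_i: (-1)·1 = -1 ≠ 1 ⇒ order 0.

0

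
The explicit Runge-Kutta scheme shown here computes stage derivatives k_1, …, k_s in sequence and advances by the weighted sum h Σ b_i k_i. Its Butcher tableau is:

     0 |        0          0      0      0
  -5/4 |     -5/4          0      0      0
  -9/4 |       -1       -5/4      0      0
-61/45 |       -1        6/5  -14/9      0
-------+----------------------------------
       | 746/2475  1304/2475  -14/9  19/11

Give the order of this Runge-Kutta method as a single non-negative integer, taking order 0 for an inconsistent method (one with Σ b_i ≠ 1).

2

b = (746/2475, 1304/2475, -14/9, 19/11)
c = (0, -5/4, -9/4, -61/45)
Ac = (0, 0, 25/16, 2)
Σ b_i: 746/2475·1 + 1304/2475·1 + (-14/9)·1 + 19/11·1 = 1 ✓
b·c: 1304/2475·(-5/4) + (-14/9)·(-9/4) + 19/11·(-61/45) = 1/2 ✓
b·c²: 1304/2475·25/16 + (-14/9)·81/16 + 19/11·3721/2025 = -691033/178200 ≠ 1/3 ⇒ order 2.
b·Ac: (-14/9)·25/16 + 19/11·2 = 811/792 ≠ 1/6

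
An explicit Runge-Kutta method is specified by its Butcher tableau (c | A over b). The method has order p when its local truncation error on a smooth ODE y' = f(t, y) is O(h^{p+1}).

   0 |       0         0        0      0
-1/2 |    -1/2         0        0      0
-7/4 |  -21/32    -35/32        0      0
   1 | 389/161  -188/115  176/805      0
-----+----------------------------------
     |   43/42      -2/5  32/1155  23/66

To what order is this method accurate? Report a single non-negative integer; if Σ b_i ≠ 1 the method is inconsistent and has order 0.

b = (43/42, -2/5, 32/1155, 23/66)
c = (0, -1/2, -7/4, 1)
Ac = (0, 0, 35/64, 10/23)
Σ b_i: 43/42·1 + (-2/5)·1 + 32/1155·1 + 23/66·1 = 1 ✓
b·c: (-2/5)·(-1/2) + 32/1155·(-7/4) + 23/66·1 = 1/2 ✓
b·c²: (-2/5)·1/4 + 32/1155·49/16 + 23/66·1 = 1/3 ✓
b·Ac: 32/1155·35/64 + 23/66·10/23 = 1/6 ✓
b·c³: (-2/5)·(-1/8) + 32/1155·(-343/64) + 23/66·1 = 1/4 ✓
b·(c∘Ac): 32/1155·(-245/256) + 23/66·10/23 = 1/8 ✓
b·Ac²: 32/1155·(-35/128) + 23/66·6/23 = 1/12 ✓
b·A²c: 23/66·11/92 = 1/24 ✓; 4 stages ⇒ order 4.

4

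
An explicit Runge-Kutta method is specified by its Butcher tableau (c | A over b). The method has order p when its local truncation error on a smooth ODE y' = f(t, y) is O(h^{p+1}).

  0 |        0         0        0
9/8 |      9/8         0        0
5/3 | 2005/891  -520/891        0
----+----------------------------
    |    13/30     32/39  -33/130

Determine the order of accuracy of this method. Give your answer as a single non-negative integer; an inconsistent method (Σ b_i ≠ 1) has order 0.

3

b = (13/30, 32/39, -33/130)
c = (0, 9/8, 5/3)
Ac = (0, 0, -65/99)
Σ b_i: 13/30·1 + 32/39·1 + (-33/130)·1 = 1 ✓
b·c: 32/39·9/8 + (-33/130)·5/3 = 1/2 ✓
b·c²: 32/39·81/64 + (-33/130)·25/9 = 1/3 ✓
b·Ac: (-33/130)·(-65/99) = 1/6 ✓; 3 stages ⇒ order 3.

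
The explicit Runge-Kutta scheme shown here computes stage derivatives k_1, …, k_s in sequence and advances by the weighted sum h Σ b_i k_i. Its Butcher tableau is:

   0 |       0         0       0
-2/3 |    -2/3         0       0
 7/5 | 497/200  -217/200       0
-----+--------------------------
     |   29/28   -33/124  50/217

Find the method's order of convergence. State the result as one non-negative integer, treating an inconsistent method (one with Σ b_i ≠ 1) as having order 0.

3

b = (29/28, -33/124, 50/217)
c = (0, -2/3, 7/5)
Ac = (0, 0, 217/300)
Σ b_i: 29/28·1 + (-33/124)·1 + 50/217·1 = 1 ✓
b·c: (-33/124)·(-2/3) + 50/217·7/5 = 1/2 ✓
b·c²: (-33/124)·4/9 + 50/217·49/25 = 1/3 ✓
b·Ac: 50/217·217/300 = 1/6 ✓; 3 stages ⇒ order 3.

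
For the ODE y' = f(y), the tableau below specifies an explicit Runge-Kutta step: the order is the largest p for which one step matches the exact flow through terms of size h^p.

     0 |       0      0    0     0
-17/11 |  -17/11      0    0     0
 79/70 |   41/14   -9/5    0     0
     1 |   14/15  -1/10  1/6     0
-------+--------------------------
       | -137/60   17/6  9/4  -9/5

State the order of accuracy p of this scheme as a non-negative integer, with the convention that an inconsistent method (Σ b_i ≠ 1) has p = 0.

1

b = (-137/60, 17/6, 9/4, -9/5)
c = (0, -17/11, 79/70, 1)
Ac = (0, 0, 153/55, 1583/4620)
Σ b_i: (-137/60)·1 + 17/6·1 + 9/4·1 + (-9/5)·1 = 1 ✓
b·c: 17/6·(-17/11) + 9/4·79/70 + (-9/5)·1 = -33629/9240 ≠ 1/2 ⇒ order 1.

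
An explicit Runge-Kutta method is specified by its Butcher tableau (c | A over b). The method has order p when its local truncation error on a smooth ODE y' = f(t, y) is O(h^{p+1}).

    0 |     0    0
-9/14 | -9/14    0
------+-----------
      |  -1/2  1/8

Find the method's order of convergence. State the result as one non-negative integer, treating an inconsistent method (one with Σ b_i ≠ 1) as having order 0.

0

b = (-1/2, 1/8)
c = (0, -9/14)
Σ b_i: (-1/2)·1 + 1/8·1 = -3/8 ≠ 1 ⇒ order 0.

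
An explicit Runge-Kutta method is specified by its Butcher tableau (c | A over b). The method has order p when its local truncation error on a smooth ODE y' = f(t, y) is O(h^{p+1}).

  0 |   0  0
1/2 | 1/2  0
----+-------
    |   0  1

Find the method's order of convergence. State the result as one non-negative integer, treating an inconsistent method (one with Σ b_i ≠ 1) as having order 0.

b = (0, 1)
c = (0, 1/2)
Σ b_i: 1·1 = 1 ✓
b·c: 1·1/2 = 1/2 ✓; 2 stages ⇒ order 2.

2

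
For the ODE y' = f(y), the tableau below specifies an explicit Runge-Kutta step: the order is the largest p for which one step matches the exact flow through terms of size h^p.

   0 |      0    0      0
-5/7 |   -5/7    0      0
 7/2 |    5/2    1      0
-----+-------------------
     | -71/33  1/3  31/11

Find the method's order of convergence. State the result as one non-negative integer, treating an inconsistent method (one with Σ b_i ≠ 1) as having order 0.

b = (-71/33, 1/3, 31/11)
c = (0, -5/7, 7/2)
Ac = (0, 0, -5/7)
Σ b_i: (-71/33)·1 + 1/3·1 + 31/11·1 = 1 ✓
b·c: 1/3·(-5/7) + 31/11·7/2 = 4447/462 ≠ 1/2 ⇒ order 1.

1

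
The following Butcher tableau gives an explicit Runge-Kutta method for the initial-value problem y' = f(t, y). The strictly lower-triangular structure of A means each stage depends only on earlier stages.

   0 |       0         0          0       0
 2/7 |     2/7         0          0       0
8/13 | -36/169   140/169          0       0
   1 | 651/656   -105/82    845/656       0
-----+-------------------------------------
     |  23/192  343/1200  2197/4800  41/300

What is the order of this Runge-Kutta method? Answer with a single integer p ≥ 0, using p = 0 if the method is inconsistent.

4

b = (23/192, 343/1200, 2197/4800, 41/300)
c = (0, 2/7, 8/13, 1)
Ac = (0, 0, 40/169, 35/82)
Σ b_i: 23/192·1 + 343/1200·1 + 2197/4800·1 + 41/300·1 = 1 ✓
b·c: 343/1200·2/7 + 2197/4800·8/13 + 41/300·1 = 1/2 ✓
b·c²: 343/1200·4/49 + 2197/4800·64/169 + 41/300·1 = 1/3 ✓
b·Ac: 2197/4800·40/169 + 41/300·35/82 = 1/6 ✓
b·c³: 343/1200·8/343 + 2197/4800·512/2197 + 41/300·1 = 1/4 ✓
b·(c∘Ac): 2197/4800·320/2197 + 41/300·35/82 = 1/8 ✓
b·Ac²: 2197/4800·80/1183 + 41/300·110/287 = 1/12 ✓
b·A²c: 41/300·25/82 = 1/24 ✓; 4 stages ⇒ order 4.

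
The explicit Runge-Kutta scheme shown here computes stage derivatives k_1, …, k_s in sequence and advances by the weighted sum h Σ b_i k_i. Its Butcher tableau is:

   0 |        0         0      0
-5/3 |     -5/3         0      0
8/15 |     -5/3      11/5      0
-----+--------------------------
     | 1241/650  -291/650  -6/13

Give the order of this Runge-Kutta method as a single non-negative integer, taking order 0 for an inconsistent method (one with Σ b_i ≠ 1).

2

b = (1241/650, -291/650, -6/13)
c = (0, -5/3, 8/15)
Ac = (0, 0, -11/3)
Σ b_i: 1241/650·1 + (-291/650)·1 + (-6/13)·1 = 1 ✓
b·c: (-291/650)·(-5/3) + (-6/13)·8/15 = 1/2 ✓
b·c²: (-291/650)·25/9 + (-6/13)·64/225 = -2681/1950 ≠ 1/3 ⇒ order 2.
b·Ac: (-6/13)·(-11/3) = 22/13 ≠ 1/6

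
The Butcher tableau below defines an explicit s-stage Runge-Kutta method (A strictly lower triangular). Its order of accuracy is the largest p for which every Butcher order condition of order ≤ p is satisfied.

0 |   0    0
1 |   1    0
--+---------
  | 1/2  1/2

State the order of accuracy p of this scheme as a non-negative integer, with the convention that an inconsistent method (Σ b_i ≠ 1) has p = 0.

b = (1/2, 1/2)
c = (0, 1)
Σ b_i: 1/2·1 + 1/2·1 = 1 ✓
b·c: 1/2·1 = 1/2 ✓; 2 stages ⇒ order 2.

2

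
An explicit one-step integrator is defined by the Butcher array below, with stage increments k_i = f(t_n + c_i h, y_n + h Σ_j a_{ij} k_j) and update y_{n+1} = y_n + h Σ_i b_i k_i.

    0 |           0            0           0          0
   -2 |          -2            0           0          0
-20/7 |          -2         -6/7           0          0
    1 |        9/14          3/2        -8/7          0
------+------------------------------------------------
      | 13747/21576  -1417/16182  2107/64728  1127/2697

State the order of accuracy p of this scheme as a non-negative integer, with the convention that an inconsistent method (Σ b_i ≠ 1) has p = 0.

b = (13747/21576, -1417/16182, 2107/64728, 1127/2697)
c = (0, -2, -20/7, 1)
Ac = (0, 0, 12/7, 13/49)
Σ b_i: 13747/21576·1 + (-1417/16182)·1 + 2107/64728·1 + 1127/2697·1 = 1 ✓
b·c: (-1417/16182)·(-2) + 2107/64728·(-20/7) + 1127/2697·1 = 1/2 ✓
b·c²: (-1417/16182)·4 + 2107/64728·400/49 + 1127/2697·1 = 1/3 ✓
b·Ac: 2107/64728·12/7 + 1127/2697·13/49 = 1/6 ✓
b·c³: (-1417/16182)·(-8) + 2107/64728·(-8000/343) + 1127/2697·1 = 6781/18879 ≠ 1/4 ⇒ order 3.
b·(c∘Ac): 2107/64728·(-240/49) + 1127/2697·13/49 = -131/2697 ≠ 1/8
b·Ac²: 2107/64728·(-24/7) + 1127/2697·(-1142/343) = -28373/18879 ≠ 1/12
b·A²c: 1127/2697·(-96/49) = -736/899 ≠ 1/24

3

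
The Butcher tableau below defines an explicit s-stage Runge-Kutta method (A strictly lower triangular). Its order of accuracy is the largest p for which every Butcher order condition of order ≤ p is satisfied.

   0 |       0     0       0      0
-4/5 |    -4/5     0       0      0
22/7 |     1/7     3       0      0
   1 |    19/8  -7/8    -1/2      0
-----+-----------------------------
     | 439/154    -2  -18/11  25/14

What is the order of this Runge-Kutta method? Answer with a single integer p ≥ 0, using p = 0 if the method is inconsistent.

1

b = (439/154, -2, -18/11, 25/14)
c = (0, -4/5, 22/7, 1)
Ac = (0, 0, -12/5, -61/70)
Σ b_i: 439/154·1 + (-2)·1 + (-18/11)·1 + 25/14·1 = 1 ✓
b·c: (-2)·(-4/5) + (-18/11)·22/7 + 25/14·1 = -123/70 ≠ 1/2 ⇒ order 1.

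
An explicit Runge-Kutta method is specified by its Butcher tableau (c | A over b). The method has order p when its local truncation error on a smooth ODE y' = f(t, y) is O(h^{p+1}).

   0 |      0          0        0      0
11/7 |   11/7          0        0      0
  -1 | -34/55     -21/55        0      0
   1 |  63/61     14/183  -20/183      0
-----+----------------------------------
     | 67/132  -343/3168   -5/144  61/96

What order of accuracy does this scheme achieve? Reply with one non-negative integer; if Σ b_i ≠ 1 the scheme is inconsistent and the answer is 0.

b = (67/132, -343/3168, -5/144, 61/96)
c = (0, 11/7, -1, 1)
Ac = (0, 0, -3/5, 14/61)
Σ b_i: 67/132·1 + (-343/3168)·1 + (-5/144)·1 + 61/96·1 = 1 ✓
b·c: (-343/3168)·11/7 + (-5/144)·(-1) + 61/96·1 = 1/2 ✓
b·c²: (-343/3168)·121/49 + (-5/144)·1 + 61/96·1 = 1/3 ✓
b·Ac: (-5/144)·(-3/5) + 61/96·14/61 = 1/6 ✓
b·c³: (-343/3168)·1331/343 + (-5/144)·(-1) + 61/96·1 = 1/4 ✓
b·(c∘Ac): (-5/144)·3/5 + 61/96·14/61 = 1/8 ✓
b·Ac²: (-5/144)·(-33/35) + 61/96·34/427 = 1/12 ✓
b·A²c: 61/96·4/61 = 1/24 ✓; 4 stages ⇒ order 4.

4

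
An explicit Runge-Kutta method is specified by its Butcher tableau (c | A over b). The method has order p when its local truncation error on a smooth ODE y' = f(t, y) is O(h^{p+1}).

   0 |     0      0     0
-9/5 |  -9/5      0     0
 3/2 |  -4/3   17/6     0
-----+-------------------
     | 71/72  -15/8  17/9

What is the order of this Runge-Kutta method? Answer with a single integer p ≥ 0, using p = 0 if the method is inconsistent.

b = (71/72, -15/8, 17/9)
c = (0, -9/5, 3/2)
Ac = (0, 0, -51/10)
Σ b_i: 71/72·1 + (-15/8)·1 + 17/9·1 = 1 ✓
b·c: (-15/8)·(-9/5) + 17/9·3/2 = 149/24 ≠ 1/2 ⇒ order 1.

1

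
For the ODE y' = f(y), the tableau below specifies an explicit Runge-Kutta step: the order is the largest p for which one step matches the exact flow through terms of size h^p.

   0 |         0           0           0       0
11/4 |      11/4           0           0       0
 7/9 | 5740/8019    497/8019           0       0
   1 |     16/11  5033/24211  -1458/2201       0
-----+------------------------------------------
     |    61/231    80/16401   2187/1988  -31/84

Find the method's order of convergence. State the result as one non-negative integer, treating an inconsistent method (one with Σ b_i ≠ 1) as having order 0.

4

b = (61/231, 80/16401, 2187/1988, -31/84)
c = (0, 11/4, 7/9, 1)
Ac = (0, 0, 497/2916, 7/124)
Σ b_i: 61/231·1 + 80/16401·1 + 2187/1988·1 + (-31/84)·1 = 1 ✓
b·c: 80/16401·11/4 + 2187/1988·7/9 + (-31/84)·1 = 1/2 ✓
b·c²: 80/16401·121/16 + 2187/1988·49/81 + (-31/84)·1 = 1/3 ✓
b·Ac: 2187/1988·497/2916 + (-31/84)·7/124 = 1/6 ✓
b·c³: 80/16401·1331/64 + 2187/1988·343/729 + (-31/84)·1 = 1/4 ✓
b·(c∘Ac): 2187/1988·3479/26244 + (-31/84)·7/124 = 1/8 ✓
b·Ac²: 2187/1988·5467/11664 + (-31/84)·581/496 = 1/12 ✓
b·A²c: (-31/84)·(-7/62) = 1/24 ✓; 4 stages ⇒ order 4.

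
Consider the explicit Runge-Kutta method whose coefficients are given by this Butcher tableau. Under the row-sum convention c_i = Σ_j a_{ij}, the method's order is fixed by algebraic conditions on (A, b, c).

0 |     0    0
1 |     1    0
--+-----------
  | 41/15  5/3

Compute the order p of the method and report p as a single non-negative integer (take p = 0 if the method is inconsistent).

b = (41/15, 5/3)
c = (0, 1)
Σ b_i: 41/15·1 + 5/3·1 = 22/5 ≠ 1 ⇒ order 0.

0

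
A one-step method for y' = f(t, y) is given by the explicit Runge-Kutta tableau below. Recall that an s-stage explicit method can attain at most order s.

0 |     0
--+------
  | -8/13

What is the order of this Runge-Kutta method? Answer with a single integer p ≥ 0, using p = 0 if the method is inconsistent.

b = (-8/13)
c = (0)
Σ b_i: (-8/13)·1 = -8/13 ≠ 1 ⇒ order 0.

0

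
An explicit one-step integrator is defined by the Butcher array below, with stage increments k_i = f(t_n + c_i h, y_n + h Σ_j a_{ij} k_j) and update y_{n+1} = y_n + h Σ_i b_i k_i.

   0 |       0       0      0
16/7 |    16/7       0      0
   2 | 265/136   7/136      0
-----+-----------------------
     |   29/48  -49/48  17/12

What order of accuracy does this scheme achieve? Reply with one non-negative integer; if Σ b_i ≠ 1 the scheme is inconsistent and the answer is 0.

b = (29/48, -49/48, 17/12)
c = (0, 16/7, 2)
Ac = (0, 0, 2/17)
Σ b_i: 29/48·1 + (-49/48)·1 + 17/12·1 = 1 ✓
b·c: (-49/48)·16/7 + 17/12·2 = 1/2 ✓
b·c²: (-49/48)·256/49 + 17/12·4 = 1/3 ✓
b·Ac: 17/12·2/17 = 1/6 ✓; 3 stages ⇒ order 3.

3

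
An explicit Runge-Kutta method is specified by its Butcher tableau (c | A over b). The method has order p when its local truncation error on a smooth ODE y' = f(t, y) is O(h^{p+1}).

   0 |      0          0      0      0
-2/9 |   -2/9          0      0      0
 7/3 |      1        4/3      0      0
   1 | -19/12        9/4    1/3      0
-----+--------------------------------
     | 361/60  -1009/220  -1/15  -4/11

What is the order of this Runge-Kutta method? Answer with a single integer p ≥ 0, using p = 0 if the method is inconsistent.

2

b = (361/60, -1009/220, -1/15, -4/11)
c = (0, -2/9, 7/3, 1)
Ac = (0, 0, -8/27, 5/18)
Σ b_i: 361/60·1 + (-1009/220)·1 + (-1/15)·1 + (-4/11)·1 = 1 ✓
b·c: (-1009/220)·(-2/9) + (-1/15)·7/3 + (-4/11)·1 = 1/2 ✓
b·c²: (-1009/220)·4/81 + (-1/15)·49/9 + (-4/11)·1 = -386/405 ≠ 1/3 ⇒ order 2.
b·Ac: (-1/15)·(-8/27) + (-4/11)·5/18 = -362/4455 ≠ 1/6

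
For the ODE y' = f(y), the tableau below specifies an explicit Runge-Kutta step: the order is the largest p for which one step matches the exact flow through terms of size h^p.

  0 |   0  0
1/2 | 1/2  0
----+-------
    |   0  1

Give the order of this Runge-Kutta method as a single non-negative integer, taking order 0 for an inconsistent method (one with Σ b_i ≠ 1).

2

b = (0, 1)
c = (0, 1/2)
Σ b_i: 1·1 = 1 ✓
b·c: 1·1/2 = 1/2 ✓; 2 stages ⇒ order 2.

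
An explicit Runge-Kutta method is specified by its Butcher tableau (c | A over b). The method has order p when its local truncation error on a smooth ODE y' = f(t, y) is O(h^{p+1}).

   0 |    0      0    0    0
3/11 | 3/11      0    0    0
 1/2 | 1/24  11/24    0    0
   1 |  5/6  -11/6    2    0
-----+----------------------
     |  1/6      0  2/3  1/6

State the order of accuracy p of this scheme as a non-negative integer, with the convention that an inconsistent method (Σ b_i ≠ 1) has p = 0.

4

b = (1/6, 0, 2/3, 1/6)
c = (0, 3/11, 1/2, 1)
Ac = (0, 0, 1/8, 1/2)
Σ b_i: 1/6·1 + 2/3·1 + 1/6·1 = 1 ✓
b·c: 2/3·1/2 + 1/6·1 = 1/2 ✓
b·c²: 2/3·1/4 + 1/6·1 = 1/3 ✓
b·Ac: 2/3·1/8 + 1/6·1/2 = 1/6 ✓
b·c³: 2/3·1/8 + 1/6·1 = 1/4 ✓
b·(c∘Ac): 2/3·1/16 + 1/6·1/2 = 1/8 ✓
b·Ac²: 2/3·3/88 + 1/6·4/11 = 1/12 ✓
b·A²c: 1/6·1/4 = 1/24 ✓; 4 stages ⇒ order 4.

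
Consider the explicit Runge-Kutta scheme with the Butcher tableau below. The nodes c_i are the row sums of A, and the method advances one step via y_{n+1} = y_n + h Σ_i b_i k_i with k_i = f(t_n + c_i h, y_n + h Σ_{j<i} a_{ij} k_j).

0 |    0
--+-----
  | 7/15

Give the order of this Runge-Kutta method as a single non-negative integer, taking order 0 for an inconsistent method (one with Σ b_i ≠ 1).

b = (7/15)
c = (0)
Σ b_i: 7/15·1 = 7/15 ≠ 1 ⇒ order 0.

0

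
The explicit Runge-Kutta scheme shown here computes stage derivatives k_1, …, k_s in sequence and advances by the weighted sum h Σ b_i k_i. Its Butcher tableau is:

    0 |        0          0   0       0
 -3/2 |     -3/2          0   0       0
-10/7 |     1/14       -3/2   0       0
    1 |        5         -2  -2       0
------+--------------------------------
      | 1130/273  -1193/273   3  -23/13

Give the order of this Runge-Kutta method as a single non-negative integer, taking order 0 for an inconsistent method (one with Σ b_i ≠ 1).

b = (1130/273, -1193/273, 3, -23/13)
c = (0, -3/2, -10/7, 1)
Ac = (0, 0, 9/4, 41/7)
Σ b_i: 1130/273·1 + (-1193/273)·1 + 3·1 + (-23/13)·1 = 1 ✓
b·c: (-1193/273)·(-3/2) + 3·(-10/7) + (-23/13)·1 = 1/2 ✓
b·c²: (-1193/273)·9/4 + 3·100/49 + (-23/13)·1 = -13961/2548 ≠ 1/3 ⇒ order 2.
b·Ac: 3·9/4 + (-23/13)·41/7 = -1315/364 ≠ 1/6

2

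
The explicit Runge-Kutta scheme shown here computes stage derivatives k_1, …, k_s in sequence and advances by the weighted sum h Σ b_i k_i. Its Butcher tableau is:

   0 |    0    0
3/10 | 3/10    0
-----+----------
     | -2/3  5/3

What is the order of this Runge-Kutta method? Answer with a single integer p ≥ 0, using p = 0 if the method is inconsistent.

2

b = (-2/3, 5/3)
c = (0, 3/10)
Σ b_i: (-2/3)·1 + 5/3·1 = 1 ✓
b·c: 5/3·3/10 = 1/2 ✓; 2 stages ⇒ order 2.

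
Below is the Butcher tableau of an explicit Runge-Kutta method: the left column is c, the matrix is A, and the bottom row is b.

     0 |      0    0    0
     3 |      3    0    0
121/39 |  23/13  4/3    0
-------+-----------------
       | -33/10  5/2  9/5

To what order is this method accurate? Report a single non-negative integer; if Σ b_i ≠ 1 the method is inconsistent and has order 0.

b = (-33/10, 5/2, 9/5)
c = (0, 3, 121/39)
Ac = (0, 0, 4)
Σ b_i: (-33/10)·1 + 5/2·1 + 9/5·1 = 1 ✓
b·c: 5/2·3 + 9/5·121/39 = 1701/130 ≠ 1/2 ⇒ order 1.

1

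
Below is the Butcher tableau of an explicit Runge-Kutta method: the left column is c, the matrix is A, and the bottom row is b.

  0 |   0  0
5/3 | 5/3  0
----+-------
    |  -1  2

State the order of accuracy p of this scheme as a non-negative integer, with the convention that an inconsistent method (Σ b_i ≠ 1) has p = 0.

b = (-1, 2)
c = (0, 5/3)
Σ b_i: (-1)·1 + 2·1 = 1 ✓
b·c: 2·5/3 = 10/3 ≠ 1/2 ⇒ order 1.

1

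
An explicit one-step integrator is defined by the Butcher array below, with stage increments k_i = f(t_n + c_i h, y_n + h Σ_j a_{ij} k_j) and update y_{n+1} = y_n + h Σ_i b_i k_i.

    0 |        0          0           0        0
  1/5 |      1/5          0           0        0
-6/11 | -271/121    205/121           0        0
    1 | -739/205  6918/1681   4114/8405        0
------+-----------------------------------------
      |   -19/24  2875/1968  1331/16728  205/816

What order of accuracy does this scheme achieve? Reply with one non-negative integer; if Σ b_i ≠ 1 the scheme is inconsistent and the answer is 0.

b = (-19/24, 2875/1968, 1331/16728, 205/816)
c = (0, 1/5, -6/11, 1)
Ac = (0, 0, 41/121, 114/205)
Σ b_i: (-19/24)·1 + 2875/1968·1 + 1331/16728·1 + 205/816·1 = 1 ✓
b·c: 2875/1968·1/5 + 1331/16728·(-6/11) + 205/816·1 = 1/2 ✓
b·c²: 2875/1968·1/25 + 1331/16728·36/121 + 205/816·1 = 1/3 ✓
b·Ac: 1331/16728·41/121 + 205/816·114/205 = 1/6 ✓
b·c³: 2875/1968·1/125 + 1331/16728·(-216/1331) + 205/816·1 = 1/4 ✓
b·(c∘Ac): 1331/16728·(-246/1331) + 205/816·114/205 = 1/8 ✓
b·Ac²: 1331/16728·41/605 + 205/816·318/1025 = 1/12 ✓
b·A²c: 205/816·34/205 = 1/24 ✓; 4 stages ⇒ order 4.

4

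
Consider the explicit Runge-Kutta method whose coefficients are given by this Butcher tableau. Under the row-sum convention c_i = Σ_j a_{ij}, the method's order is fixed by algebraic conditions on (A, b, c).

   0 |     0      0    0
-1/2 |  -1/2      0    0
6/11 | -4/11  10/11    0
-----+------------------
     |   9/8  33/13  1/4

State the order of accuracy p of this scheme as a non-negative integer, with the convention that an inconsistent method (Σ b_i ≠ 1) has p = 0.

b = (9/8, 33/13, 1/4)
c = (0, -1/2, 6/11)
Ac = (0, 0, -5/11)
Σ b_i: 9/8·1 + 33/13·1 + 1/4·1 = 407/104 ≠ 1 ⇒ order 0.

0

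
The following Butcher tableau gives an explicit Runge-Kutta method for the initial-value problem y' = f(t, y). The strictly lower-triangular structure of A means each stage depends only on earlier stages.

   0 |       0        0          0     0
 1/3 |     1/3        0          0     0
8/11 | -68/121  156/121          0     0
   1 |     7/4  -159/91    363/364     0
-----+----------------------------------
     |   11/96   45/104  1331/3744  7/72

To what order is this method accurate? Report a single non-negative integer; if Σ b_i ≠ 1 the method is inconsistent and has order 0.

4

b = (11/96, 45/104, 1331/3744, 7/72)
c = (0, 1/3, 8/11, 1)
Ac = (0, 0, 52/121, 1/7)
Σ b_i: 11/96·1 + 45/104·1 + 1331/3744·1 + 7/72·1 = 1 ✓
b·c: 45/104·1/3 + 1331/3744·8/11 + 7/72·1 = 1/2 ✓
b·c²: 45/104·1/9 + 1331/3744·64/121 + 7/72·1 = 1/3 ✓
b·Ac: 1331/3744·52/121 + 7/72·1/7 = 1/6 ✓
b·c³: 45/104·1/27 + 1331/3744·512/1331 + 7/72·1 = 1/4 ✓
b·(c∘Ac): 1331/3744·416/1331 + 7/72·1/7 = 1/8 ✓
b·Ac²: 1331/3744·52/363 + 7/72·1/3 = 1/12 ✓
b·A²c: 7/72·3/7 = 1/24 ✓; 4 stages ⇒ order 4.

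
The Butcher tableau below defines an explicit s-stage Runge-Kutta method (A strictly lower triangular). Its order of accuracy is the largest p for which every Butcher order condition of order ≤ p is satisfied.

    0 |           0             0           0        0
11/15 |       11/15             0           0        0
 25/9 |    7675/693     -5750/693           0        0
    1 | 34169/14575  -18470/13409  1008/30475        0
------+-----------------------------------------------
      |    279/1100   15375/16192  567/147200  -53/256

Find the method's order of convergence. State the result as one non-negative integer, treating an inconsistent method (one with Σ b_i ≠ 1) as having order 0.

b = (279/1100, 15375/16192, 567/147200, -53/256)
c = (0, 11/15, 25/9, 1)
Ac = (0, 0, -1150/189, -146/159)
Σ b_i: 279/1100·1 + 15375/16192·1 + 567/147200·1 + (-53/256)·1 = 1 ✓
b·c: 15375/16192·11/15 + 567/147200·25/9 + (-53/256)·1 = 1/2 ✓
b·c²: 15375/16192·121/225 + 567/147200·625/81 + (-53/256)·1 = 1/3 ✓
b·Ac: 567/147200·(-1150/189) + (-53/256)·(-146/159) = 1/6 ✓
b·c³: 15375/16192·1331/3375 + 567/147200·15625/729 + (-53/256)·1 = 1/4 ✓
b·(c∘Ac): 567/147200·(-28750/1701) + (-53/256)·(-146/159) = 1/8 ✓
b·Ac²: 567/147200·(-2530/567) + (-53/256)·(-386/795) = 1/12 ✓
b·A²c: (-53/256)·(-32/159) = 1/24 ✓; 4 stages ⇒ order 4.

4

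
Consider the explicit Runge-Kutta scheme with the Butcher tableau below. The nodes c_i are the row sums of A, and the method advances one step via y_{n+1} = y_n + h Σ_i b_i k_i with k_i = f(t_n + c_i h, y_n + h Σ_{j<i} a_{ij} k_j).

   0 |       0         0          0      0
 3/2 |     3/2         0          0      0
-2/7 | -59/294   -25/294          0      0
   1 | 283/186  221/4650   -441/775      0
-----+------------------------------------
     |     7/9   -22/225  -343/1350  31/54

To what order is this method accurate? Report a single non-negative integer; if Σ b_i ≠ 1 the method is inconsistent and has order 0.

b = (7/9, -22/225, -343/1350, 31/54)
c = (0, 3/2, -2/7, 1)
Ac = (0, 0, -25/196, 29/124)
Σ b_i: 7/9·1 + (-22/225)·1 + (-343/1350)·1 + 31/54·1 = 1 ✓
b·c: (-22/225)·3/2 + (-343/1350)·(-2/7) + 31/54·1 = 1/2 ✓
b·c²: (-22/225)·9/4 + (-343/1350)·4/49 + 31/54·1 = 1/3 ✓
b·Ac: (-343/1350)·(-25/196) + 31/54·29/124 = 1/6 ✓
b·c³: (-22/225)·27/8 + (-343/1350)·(-8/343) + 31/54·1 = 1/4 ✓
b·(c∘Ac): (-343/1350)·25/686 + 31/54·29/124 = 1/8 ✓
b·Ac²: (-343/1350)·(-75/392) + 31/54·15/248 = 1/12 ✓
b·A²c: 31/54·9/124 = 1/24 ✓; 4 stages ⇒ order 4.

4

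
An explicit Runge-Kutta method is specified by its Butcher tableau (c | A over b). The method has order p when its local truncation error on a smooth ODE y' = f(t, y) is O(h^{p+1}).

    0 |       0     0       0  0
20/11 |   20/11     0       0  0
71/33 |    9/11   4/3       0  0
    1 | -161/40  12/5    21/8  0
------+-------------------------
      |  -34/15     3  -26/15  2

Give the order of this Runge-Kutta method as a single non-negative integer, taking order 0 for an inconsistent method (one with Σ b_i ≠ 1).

1

b = (-34/15, 3, -26/15, 2)
c = (0, 20/11, 71/33, 1)
Ac = (0, 0, 80/33, 881/88)
Σ b_i: (-34/15)·1 + 3·1 + (-26/15)·1 + 2·1 = 1 ✓
b·c: 3·20/11 + (-26/15)·71/33 + 2·1 = 1844/495 ≠ 1/2 ⇒ order 1.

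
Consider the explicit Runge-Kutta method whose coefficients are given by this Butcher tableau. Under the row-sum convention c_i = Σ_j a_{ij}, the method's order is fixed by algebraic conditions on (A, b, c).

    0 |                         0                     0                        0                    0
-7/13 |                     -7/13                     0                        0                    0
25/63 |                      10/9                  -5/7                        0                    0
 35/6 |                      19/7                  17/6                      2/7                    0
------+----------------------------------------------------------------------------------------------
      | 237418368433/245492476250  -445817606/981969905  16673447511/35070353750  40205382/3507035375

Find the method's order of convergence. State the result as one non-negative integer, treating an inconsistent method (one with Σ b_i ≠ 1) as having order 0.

3

b = (237418368433/245492476250, -445817606/981969905, 16673447511/35070353750, 40205382/3507035375)
c = (0, -7/13, 25/63, 35/6)
Ac = (0, 0, 5/13, -16193/11466)
Σ b_i: 237418368433/245492476250·1 + (-445817606/981969905)·1 + 16673447511/35070353750·1 + 40205382/3507035375·1 = 1 ✓
b·c: (-445817606/981969905)·(-7/13) + 16673447511/35070353750·25/63 + 40205382/3507035375·35/6 = 1/2 ✓
b·c²: (-445817606/981969905)·49/169 + 16673447511/35070353750·625/3969 + 40205382/3507035375·1225/36 = 1/3 ✓
b·Ac: 16673447511/35070353750·5/13 + 40205382/3507035375·(-16193/11466) = 1/6 ✓
b·c³: (-445817606/981969905)·(-343/2197) + 16673447511/35070353750·15625/250047 + 40205382/3507035375·42875/216 = 364000726669/153187305180 ≠ 1/4 ⇒ order 3.
b·(c∘Ac): 16673447511/35070353750·125/819 + 40205382/3507035375·(-80965/9828) = -1795741969/82064627775 ≠ 1/8
b·Ac²: 16673447511/35070353750·(-35/169) + 40205382/3507035375·8136913/9390654 = -61026081631/689342873310 ≠ 1/12
b·A²c: 40205382/3507035375·10/91 = 11487252/9118291975 ≠ 1/24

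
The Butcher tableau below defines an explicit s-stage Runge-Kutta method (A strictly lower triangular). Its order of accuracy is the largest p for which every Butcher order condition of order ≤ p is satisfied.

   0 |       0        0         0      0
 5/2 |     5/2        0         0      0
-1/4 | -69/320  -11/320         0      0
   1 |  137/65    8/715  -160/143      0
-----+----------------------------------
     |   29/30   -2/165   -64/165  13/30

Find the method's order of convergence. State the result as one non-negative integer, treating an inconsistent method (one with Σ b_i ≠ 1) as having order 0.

b = (29/30, -2/165, -64/165, 13/30)
c = (0, 5/2, -1/4, 1)
Ac = (0, 0, -11/128, 4/13)
Σ b_i: 29/30·1 + (-2/165)·1 + (-64/165)·1 + 13/30·1 = 1 ✓
b·c: (-2/165)·5/2 + (-64/165)·(-1/4) + 13/30·1 = 1/2 ✓
b·c²: (-2/165)·25/4 + (-64/165)·1/16 + 13/30·1 = 1/3 ✓
b·Ac: (-64/165)·(-11/128) + 13/30·4/13 = 1/6 ✓
b·c³: (-2/165)·125/8 + (-64/165)·(-1/64) + 13/30·1 = 1/4 ✓
b·(c∘Ac): (-64/165)·11/512 + 13/30·4/13 = 1/8 ✓
b·Ac²: (-64/165)·(-55/256) = 1/12 ✓
b·A²c: 13/30·5/52 = 1/24 ✓; 4 stages ⇒ order 4.

4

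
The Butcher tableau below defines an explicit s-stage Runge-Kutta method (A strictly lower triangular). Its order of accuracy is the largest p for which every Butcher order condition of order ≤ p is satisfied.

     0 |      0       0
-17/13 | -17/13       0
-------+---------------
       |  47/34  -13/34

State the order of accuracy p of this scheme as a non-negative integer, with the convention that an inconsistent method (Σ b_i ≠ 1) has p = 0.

2

b = (47/34, -13/34)
c = (0, -17/13)
Σ b_i: 47/34·1 + (-13/34)·1 = 1 ✓
b·c: (-13/34)·(-17/13) = 1/2 ✓; 2 stages ⇒ order 2.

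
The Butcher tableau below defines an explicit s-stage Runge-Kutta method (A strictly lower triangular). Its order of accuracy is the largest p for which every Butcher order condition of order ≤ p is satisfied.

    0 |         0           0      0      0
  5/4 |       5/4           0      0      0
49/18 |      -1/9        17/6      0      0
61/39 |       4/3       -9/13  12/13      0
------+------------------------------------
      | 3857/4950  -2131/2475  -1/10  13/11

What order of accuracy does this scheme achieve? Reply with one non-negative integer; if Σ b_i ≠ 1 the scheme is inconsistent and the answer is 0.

2

b = (3857/4950, -2131/2475, -1/10, 13/11)
c = (0, 5/4, 49/18, 61/39)
Ac = (0, 0, 85/24, 257/156)
Σ b_i: 3857/4950·1 + (-2131/2475)·1 + (-1/10)·1 + 13/11·1 = 1 ✓
b·c: (-2131/2475)·5/4 + (-1/10)·49/18 + 13/11·61/39 = 1/2 ✓
b·c²: (-2131/2475)·25/16 + (-1/10)·2401/324 + 13/11·3721/1521 = 745799/926640 ≠ 1/3 ⇒ order 2.
b·Ac: (-1/10)·85/24 + 13/11·257/156 = 841/528 ≠ 1/6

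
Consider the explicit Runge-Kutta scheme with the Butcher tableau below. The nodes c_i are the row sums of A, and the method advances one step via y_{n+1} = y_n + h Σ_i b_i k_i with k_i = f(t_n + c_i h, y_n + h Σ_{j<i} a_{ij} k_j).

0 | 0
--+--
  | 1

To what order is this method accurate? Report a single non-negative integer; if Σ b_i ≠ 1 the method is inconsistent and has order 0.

b = (1)
c = (0)
Σ b_i: 1·1 = 1 ✓; 1 stage ⇒ order 1.

1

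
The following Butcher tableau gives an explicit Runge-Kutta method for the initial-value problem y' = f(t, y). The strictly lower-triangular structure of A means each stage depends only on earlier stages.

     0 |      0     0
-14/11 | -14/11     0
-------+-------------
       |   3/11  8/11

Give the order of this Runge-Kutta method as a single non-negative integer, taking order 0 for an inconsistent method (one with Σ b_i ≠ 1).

b = (3/11, 8/11)
c = (0, -14/11)
Σ b_i: 3/11·1 + 8/11·1 = 1 ✓
b·c: 8/11·(-14/11) = -112/121 ≠ 1/2 ⇒ order 1.

1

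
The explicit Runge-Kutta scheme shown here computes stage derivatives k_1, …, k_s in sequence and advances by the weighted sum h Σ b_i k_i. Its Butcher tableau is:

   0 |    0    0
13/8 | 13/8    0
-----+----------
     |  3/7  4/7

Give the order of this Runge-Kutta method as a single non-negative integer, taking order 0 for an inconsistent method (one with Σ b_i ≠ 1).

b = (3/7, 4/7)
c = (0, 13/8)
Σ b_i: 3/7·1 + 4/7·1 = 1 ✓
b·c: 4/7·13/8 = 13/14 ≠ 1/2 ⇒ order 1.

1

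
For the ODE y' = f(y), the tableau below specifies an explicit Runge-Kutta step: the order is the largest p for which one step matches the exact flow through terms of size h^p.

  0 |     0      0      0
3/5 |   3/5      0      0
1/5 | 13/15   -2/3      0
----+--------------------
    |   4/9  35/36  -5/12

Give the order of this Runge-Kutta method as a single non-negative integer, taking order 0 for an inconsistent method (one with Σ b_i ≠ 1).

3

b = (4/9, 35/36, -5/12)
c = (0, 3/5, 1/5)
Ac = (0, 0, -2/5)
Σ b_i: 4/9·1 + 35/36·1 + (-5/12)·1 = 1 ✓
b·c: 35/36·3/5 + (-5/12)·1/5 = 1/2 ✓
b·c²: 35/36·9/25 + (-5/12)·1/25 = 1/3 ✓
b·Ac: (-5/12)·(-2/5) = 1/6 ✓; 3 stages ⇒ order 3.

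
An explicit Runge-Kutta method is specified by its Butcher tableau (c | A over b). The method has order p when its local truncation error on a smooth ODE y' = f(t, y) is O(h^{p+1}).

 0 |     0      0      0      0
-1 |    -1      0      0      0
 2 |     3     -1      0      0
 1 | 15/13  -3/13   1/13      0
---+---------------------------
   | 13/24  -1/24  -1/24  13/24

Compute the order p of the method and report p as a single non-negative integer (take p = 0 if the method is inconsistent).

b = (13/24, -1/24, -1/24, 13/24)
c = (0, -1, 2, 1)
Ac = (0, 0, 1, 5/13)
Σ b_i: 13/24·1 + (-1/24)·1 + (-1/24)·1 + 13/24·1 = 1 ✓
b·c: (-1/24)·(-1) + (-1/24)·2 + 13/24·1 = 1/2 ✓
b·c²: (-1/24)·1 + (-1/24)·4 + 13/24·1 = 1/3 ✓
b·Ac: (-1/24)·1 + 13/24·5/13 = 1/6 ✓
b·c³: (-1/24)·(-1) + (-1/24)·8 + 13/24·1 = 1/4 ✓
b·(c∘Ac): (-1/24)·2 + 13/24·5/13 = 1/8 ✓
b·Ac²: (-1/24)·(-1) + 13/24·1/13 = 1/12 ✓
b·A²c: 13/24·1/13 = 1/24 ✓; 4 stages ⇒ order 4.

4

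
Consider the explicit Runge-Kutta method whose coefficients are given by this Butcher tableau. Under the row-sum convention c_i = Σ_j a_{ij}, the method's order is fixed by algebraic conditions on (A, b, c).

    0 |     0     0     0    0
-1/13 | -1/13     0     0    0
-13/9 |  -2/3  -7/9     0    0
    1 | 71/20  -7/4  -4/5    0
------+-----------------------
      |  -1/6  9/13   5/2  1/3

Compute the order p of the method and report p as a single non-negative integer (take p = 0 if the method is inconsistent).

b = (-1/6, 9/13, 5/2, 1/3)
c = (0, -1/13, -13/9, 1)
Ac = (0, 0, 7/117, 3019/2340)
Σ b_i: (-1/6)·1 + 9/13·1 + 5/2·1 + 1/3·1 = 131/39 ≠ 1 ⇒ order 0.

0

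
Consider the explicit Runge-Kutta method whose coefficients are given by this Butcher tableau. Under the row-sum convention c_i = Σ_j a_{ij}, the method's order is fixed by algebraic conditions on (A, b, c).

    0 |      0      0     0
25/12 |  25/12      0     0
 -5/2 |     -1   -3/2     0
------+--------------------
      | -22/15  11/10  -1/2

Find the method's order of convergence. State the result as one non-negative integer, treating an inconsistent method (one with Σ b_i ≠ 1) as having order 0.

0

b = (-22/15, 11/10, -1/2)
c = (0, 25/12, -5/2)
Ac = (0, 0, -25/8)
Σ b_i: (-22/15)·1 + 11/10·1 + (-1/2)·1 = -13/15 ≠ 1 ⇒ order 0.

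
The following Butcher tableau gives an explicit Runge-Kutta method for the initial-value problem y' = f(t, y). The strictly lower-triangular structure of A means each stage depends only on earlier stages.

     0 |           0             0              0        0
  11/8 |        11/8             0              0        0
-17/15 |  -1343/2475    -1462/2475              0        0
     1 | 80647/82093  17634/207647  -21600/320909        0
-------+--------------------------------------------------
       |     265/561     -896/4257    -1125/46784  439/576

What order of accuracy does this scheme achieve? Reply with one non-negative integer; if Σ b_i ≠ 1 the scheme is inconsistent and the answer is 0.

4

b = (265/561, -896/4257, -1125/46784, 439/576)
c = (0, 11/8, -17/15, 1)
Ac = (0, 0, -731/900, 339/1756)
Σ b_i: 265/561·1 + (-896/4257)·1 + (-1125/46784)·1 + 439/576·1 = 1 ✓
b·c: (-896/4257)·11/8 + (-1125/46784)·(-17/15) + 439/576·1 = 1/2 ✓
b·c²: (-896/4257)·121/64 + (-1125/46784)·289/225 + 439/576·1 = 1/3 ✓
b·Ac: (-1125/46784)·(-731/900) + 439/576·339/1756 = 1/6 ✓
b·c³: (-896/4257)·1331/512 + (-1125/46784)·(-4913/3375) + 439/576·1 = 1/4 ✓
b·(c∘Ac): (-1125/46784)·12427/13500 + 439/576·339/1756 = 1/8 ✓
b·Ac²: (-1125/46784)·(-8041/7200) + 439/576·1041/14048 = 1/12 ✓
b·A²c: 439/576·24/439 = 1/24 ✓; 4 stages ⇒ order 4.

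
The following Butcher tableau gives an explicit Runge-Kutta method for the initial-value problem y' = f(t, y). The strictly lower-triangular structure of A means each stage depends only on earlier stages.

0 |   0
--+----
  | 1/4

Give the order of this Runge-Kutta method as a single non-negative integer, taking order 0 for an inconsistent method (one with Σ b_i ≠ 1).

0

b = (1/4)
c = (0)
Σ b_i: 1/4·1 = 1/4 ≠ 1 ⇒ order 0.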